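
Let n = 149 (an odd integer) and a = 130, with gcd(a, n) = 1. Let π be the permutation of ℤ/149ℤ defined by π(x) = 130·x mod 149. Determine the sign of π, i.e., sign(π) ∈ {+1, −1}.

+1

Start at x=7: 7 → 16 → 143 → 114 → 69 → 30 → 26 → … (one orbit).
Decompose π into cycles: lengths [74, 74, 1] (3 cycles, including the fixed point 0).
With 3 cycles on 149 points, sign = (−1)^{149−3} = +1.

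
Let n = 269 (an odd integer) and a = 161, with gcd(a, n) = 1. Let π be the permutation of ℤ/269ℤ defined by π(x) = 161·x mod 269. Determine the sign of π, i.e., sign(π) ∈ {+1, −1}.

-1

Start at x=99: 99 → 68 → 188 → 140 → 213 → 130 → 217 → … (one orbit).
π_161 has 2 disjoint cycles with lengths [268, 1] on {0,…,268}.
n − c = 269 − 2 = 267; sign = (−1)^267 = -1.
(161|269)_J = -1 (Zolotarev's lemma cross-check).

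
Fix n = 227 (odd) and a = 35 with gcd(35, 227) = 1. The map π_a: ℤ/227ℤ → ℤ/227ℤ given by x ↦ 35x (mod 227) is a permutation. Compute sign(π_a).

-1

Orbit of 8 under x↦35x: [8, 53, 39, 3, 105, 43, 143]… (length divides ord_227(35)).
Decompose π into cycles: lengths [226, 1] (2 cycles, including the fixed point 0).
2 cycles on 227: each ℓ→(−1)^(ℓ−1), product (−1)^225 = -1.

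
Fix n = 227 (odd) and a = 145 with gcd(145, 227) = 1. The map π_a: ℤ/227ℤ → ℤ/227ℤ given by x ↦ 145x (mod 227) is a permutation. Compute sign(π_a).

-1

Orbit of 187 under x↦145x: [187, 102, 35, 81, 168, 71, 80]… (length divides ord_227(145)).
π_145 has 2 disjoint cycles with lengths [226, 1] on {0,…,226}.
With 2 cycles on 227 points, sign = (−1)^{227−2} = -1.
The Jacobi symbol (145|227) = -1 (Zolotarev) agrees.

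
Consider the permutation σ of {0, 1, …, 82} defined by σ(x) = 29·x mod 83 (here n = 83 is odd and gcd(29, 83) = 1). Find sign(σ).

Trace 9: π^k(9) = [9, 12, 16, 49, 10, 41, 27] for k=0..6.
Decompose π into cycles: lengths [41, 41, 1] (3 cycles, including the fixed point 0).
83 − 3 = 80 transpositions; sign(π) = (−1)^80 = +1.
Zolotarev: (29|83) = +1, matching the cycle-count sign.

+1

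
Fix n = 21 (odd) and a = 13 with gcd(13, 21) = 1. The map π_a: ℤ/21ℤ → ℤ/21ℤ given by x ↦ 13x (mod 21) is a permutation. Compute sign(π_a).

Trace 13: π^k(13) = [13, 1] for k=0..1.
Cycle type of π: 2×9 + 1×3; total 12 cycles.
12 cycles on 21: each ℓ→(−1)^(ℓ−1), product (−1)^9 = -1.
Check: (13/21) = -1 by Zolotarev.

-1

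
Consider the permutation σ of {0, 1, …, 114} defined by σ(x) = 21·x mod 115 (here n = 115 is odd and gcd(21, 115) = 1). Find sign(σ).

-1

Start at x=1: 1 → 21 → 96 → 61 → 16 → 106 → 41 → … (one orbit).
10 cycles of lengths [22, 22, 22, 22, 22, 1, 1, 1, 1, 1].
sign(π) = (−1)^{n − #cycles} = (−1)^{115−10} = (−1)^105 = -1.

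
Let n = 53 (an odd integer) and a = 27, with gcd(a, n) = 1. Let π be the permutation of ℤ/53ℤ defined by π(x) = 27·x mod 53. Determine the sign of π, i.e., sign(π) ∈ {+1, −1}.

-1

Orbit of 41 under x↦27x: [41, 47, 50, 25, 39, 46, 23]… (length divides ord_53(27)).
The orbit structure of x ↦ 27x mod 53: 2 orbits of sizes [52, 1].
sign(π) = (−1)^{n − #cycles} = (−1)^{53−2} = (−1)^51 = -1.
(27|53)_J = -1 (Zolotarev's lemma cross-check).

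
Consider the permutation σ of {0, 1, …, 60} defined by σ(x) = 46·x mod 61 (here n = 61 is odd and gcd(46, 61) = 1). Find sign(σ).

+1

Orbit of 47 under x↦46x: [47, 27, 22, 36, 9, 48, 12]… (length divides ord_61(46)).
Cycle type of π: 30×2 + 1; total 3 cycles.
With 3 cycles on 61 points, sign = (−1)^{61−3} = +1.
Via Zolotarev, sign(π_{46}) = (46|61) = +1.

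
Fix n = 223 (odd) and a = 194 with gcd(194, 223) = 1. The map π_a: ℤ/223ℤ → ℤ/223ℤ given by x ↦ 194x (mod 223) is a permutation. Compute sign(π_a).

Orbit of 7 under x↦194x: [7, 20, 89, 95, 144, 61, 15]… (length divides ord_223(194)).
Cycle type of π: 222 + 1; total 2 cycles.
n − c = 223 − 2 = 221; sign = (−1)^221 = -1.

-1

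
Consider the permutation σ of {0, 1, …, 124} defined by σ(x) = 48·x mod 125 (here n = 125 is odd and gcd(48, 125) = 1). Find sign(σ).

-1

Start at x=38: 38 → 74 → 52 → 121 → 58 → 34 → 7 → … (one orbit).
Cycle lengths of π_48 on ℤ/125ℤ: [100, 20, 4, 1]; 4 cycles in total.
Σ(ℓ_i−1) = 125−4 = 121; sign = (−1)^121 = -1.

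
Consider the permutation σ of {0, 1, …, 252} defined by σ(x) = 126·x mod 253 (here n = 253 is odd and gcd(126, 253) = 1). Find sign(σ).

-1

Trace 34: π^k(34) = [34, 236, 135, 59, 97, 78, 214] for k=0..6.
π_126 has 6 disjoint cycles with lengths [110, 110, 22, 5, 5, 1] on {0,…,252}.
With 6 cycles on 253 points, sign = (−1)^{253−6} = -1.
The Jacobi symbol (126|253) = -1 (Zolotarev) agrees.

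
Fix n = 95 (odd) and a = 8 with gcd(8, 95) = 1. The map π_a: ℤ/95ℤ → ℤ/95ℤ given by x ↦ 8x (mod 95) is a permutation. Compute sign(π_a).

Start at x=8: 8 → 64 → 37 → 11 → 88 → 39 → 27 → … (one orbit).
Decompose π into cycles: lengths [12, 12, 12, 12, 12, 12, 6, 6, 6, 4, 1] (11 cycles, including the fixed point 0).
sign(π) = (−1)^{n − #cycles} = (−1)^{95−11} = (−1)^84 = +1.

+1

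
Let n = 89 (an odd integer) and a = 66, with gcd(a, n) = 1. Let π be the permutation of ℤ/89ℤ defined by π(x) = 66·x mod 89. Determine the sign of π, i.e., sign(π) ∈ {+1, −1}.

-1

Start at x=75: 75 → 55 → 70 → 81 → 6 → 40 → 59 → … (one orbit).
2 cycles of lengths [88, 1].
Σ(ℓ_i−1) = 89−2 = 87; sign = (−1)^87 = -1.
Check: (66/89) = -1 by Zolotarev.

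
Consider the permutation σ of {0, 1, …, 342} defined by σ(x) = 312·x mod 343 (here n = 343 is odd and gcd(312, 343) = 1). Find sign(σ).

Trace 312: π^k(312) = [312, 275, 50, 165, 30, 99, 18] for k=0..6.
The orbit structure of x ↦ 312x mod 343: 31 orbits of sizes [21, 21, 21, 21, 21, 21, 21, 21, 21, 21, 21, 21, 21, 21, 3, 3, 3, 3, 3, 3, 3, 3, 3, 3, 3, 3, 3, 3, 3, 3, 1].
n − c = 343 − 31 = 312; sign = (−1)^312 = +1.
Via Zolotarev, sign(π_{312}) = (312|343) = +1.

+1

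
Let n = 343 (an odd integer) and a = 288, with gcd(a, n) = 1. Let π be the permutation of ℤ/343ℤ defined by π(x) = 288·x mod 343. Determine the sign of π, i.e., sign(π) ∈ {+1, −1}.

+1

Orbit of 323 under x↦288x: [323, 71, 211, 57, 295, 239, 232]… (length divides ord_343(288)).
Decompose π into cycles: lengths [49, 49, 49, 49, 49, 49, 7, 7, 7, 7, 7, 7, 1, 1, 1, 1, 1, 1, 1] (19 cycles, including the fixed point 0).
19 cycles on 343: each ℓ→(−1)^(ℓ−1), product (−1)^324 = +1.
Zolotarev: (288|343) = +1, matching the cycle-count sign.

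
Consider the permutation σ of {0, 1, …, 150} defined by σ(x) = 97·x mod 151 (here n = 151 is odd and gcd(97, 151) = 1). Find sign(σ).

+1

Orbit of 36 under x↦97x: [36, 19, 31, 138, 98, 144, 76]… (length divides ord_151(97)).
Decompose π into cycles: lengths [75, 75, 1] (3 cycles, including the fixed point 0).
3 cycles on 151: each ℓ→(−1)^(ℓ−1), product (−1)^148 = +1.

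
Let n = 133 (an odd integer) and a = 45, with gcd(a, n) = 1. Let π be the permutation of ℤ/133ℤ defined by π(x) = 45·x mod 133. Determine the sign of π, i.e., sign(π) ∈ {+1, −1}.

-1

Orbit of 30 under x↦45x: [30, 20, 102, 68, 1, 45]… (length divides ord_133(45)).
Decompose π into cycles: lengths [6, 6, 6, 6, 6, 6, 6, 6, 6, 6, 6, 6, 6, 6, 6, 6, 6, 6, 6, 3, 3, 3, 3, 3, 3, 1] (26 cycles, including the fixed point 0).
With 26 cycles on 133 points, sign = (−1)^{133−26} = -1.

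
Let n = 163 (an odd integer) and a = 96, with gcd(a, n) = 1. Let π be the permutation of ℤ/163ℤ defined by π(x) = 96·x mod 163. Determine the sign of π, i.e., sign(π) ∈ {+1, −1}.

+1

Start at x=85: 85 → 10 → 145 → 65 → 46 → 15 → 136 → … (one orbit).
Cycle type of π: 81×2 + 1; total 3 cycles.
With 3 cycles on 163 points, sign = (−1)^{163−3} = +1.
Zolotarev: (96|163) = +1, matching the cycle-count sign.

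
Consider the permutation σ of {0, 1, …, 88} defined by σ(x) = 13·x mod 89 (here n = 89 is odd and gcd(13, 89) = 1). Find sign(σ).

Trace 45: π^k(45) = [45, 51, 40, 75, 85, 37, 36] for k=0..6.
π_13 has 2 disjoint cycles with lengths [88, 1] on {0,…,88}.
2 cycles on 89: each ℓ→(−1)^(ℓ−1), product (−1)^87 = -1.

-1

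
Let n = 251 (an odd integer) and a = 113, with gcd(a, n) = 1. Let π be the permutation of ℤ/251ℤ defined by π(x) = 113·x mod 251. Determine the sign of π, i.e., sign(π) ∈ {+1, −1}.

+1

Trace 219: π^k(219) = [219, 149, 20, 1, 113] for k=0..4.
Decompose π into cycles: lengths [5, 5, 5, 5, 5, 5, 5, 5, 5, 5, 5, 5, 5, 5, 5, 5, 5, 5, 5, 5, 5, 5, 5, 5, 5, 5, 5, 5, 5, 5, 5, 5, 5, 5, 5, 5, 5, 5, 5, 5, 5, 5, 5, 5, 5, 5, 5, 5, 5, 5, 1] (51 cycles, including the fixed point 0).
n − c = 251 − 51 = 200; sign = (−1)^200 = +1.
The Jacobi symbol (113|251) = +1 (Zolotarev) agrees.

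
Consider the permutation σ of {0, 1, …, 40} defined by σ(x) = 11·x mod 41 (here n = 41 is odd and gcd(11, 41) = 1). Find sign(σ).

-1

Start at x=22: 22 → 37 → 38 → 8 → 6 → 25 → 29 → … (one orbit).
Cycle lengths of π_11 on ℤ/41ℤ: [40, 1]; 2 cycles in total.
41 − 2 = 39 transpositions; sign(π) = (−1)^39 = -1.
The Jacobi symbol (11|41) = -1 (Zolotarev) agrees.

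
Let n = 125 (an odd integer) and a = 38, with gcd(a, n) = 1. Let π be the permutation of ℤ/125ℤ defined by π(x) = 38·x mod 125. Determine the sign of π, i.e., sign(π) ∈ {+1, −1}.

Orbit of 43 under x↦38x: [43, 9, 92, 121, 98, 99, 12]… (length divides ord_125(38)).
Cycle type of π: 100 + 20 + 4 + 1; total 4 cycles.
Σ(ℓ_i−1) = 125−4 = 121; sign = (−1)^121 = -1.
(38|125)_J = -1 (Zolotarev's lemma cross-check).

-1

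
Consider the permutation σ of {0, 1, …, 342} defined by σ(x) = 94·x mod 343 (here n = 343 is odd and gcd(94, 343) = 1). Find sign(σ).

-1

Start at x=71: 71 → 157 → 9 → 160 → 291 → 257 → 148 → … (one orbit).
Cycle type of π: 294 + 42 + 6 + 1; total 4 cycles.
n − c = 343 − 4 = 339; sign = (−1)^339 = -1.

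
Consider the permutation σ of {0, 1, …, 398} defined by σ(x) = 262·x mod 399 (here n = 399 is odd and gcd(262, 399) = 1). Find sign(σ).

Orbit of 166 under x↦262x: [166, 1, 262, 16, 202, 256, 40]… (length divides ord_399(262)).
The orbit structure of x ↦ 262x mod 399: 27 orbits of sizes [18, 18, 18, 18, 18, 18, 18, 18, 18, 18, 18, 18, 18, 18, 18, 18, 18, 18, 18, 18, 18, 6, 6, 6, 1, 1, 1].
27 cycles on 399: each ℓ→(−1)^(ℓ−1), product (−1)^372 = +1.
Check: (262/399) = +1 by Zolotarev.

+1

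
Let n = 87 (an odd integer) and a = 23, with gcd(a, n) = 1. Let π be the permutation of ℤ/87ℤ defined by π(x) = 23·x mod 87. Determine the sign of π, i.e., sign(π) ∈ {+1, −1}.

-1

Trace 52: π^k(52) = [52, 65, 16, 20, 25, 53, 1] for k=0..6.
Cycle lengths of π_23 on ℤ/87ℤ: [14, 14, 14, 14, 7, 7, 7, 7, 2, 1]; 10 cycles in total.
sign(π) = (−1)^{n − #cycles} = (−1)^{87−10} = (−1)^77 = -1.
Via Zolotarev, sign(π_{23}) = (23|87) = -1.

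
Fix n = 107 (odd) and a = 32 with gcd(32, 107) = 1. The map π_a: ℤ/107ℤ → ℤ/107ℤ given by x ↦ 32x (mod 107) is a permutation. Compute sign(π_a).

-1

Trace 49: π^k(49) = [49, 70, 100, 97, 1, 32, 61] for k=0..6.
Cycle lengths of π_32 on ℤ/107ℤ: [106, 1]; 2 cycles in total.
With 2 cycles on 107 points, sign = (−1)^{107−2} = -1.
The Jacobi symbol (32|107) = -1 (Zolotarev) agrees.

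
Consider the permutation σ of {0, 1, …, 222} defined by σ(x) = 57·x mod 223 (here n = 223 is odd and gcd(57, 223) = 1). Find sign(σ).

Orbit of 13 under x↦57x: [13, 72, 90, 1, 57, 127, 103]… (length divides ord_223(57)).
Decompose π into cycles: lengths [222, 1] (2 cycles, including the fixed point 0).
2 cycles on 223: each ℓ→(−1)^(ℓ−1), product (−1)^221 = -1.

-1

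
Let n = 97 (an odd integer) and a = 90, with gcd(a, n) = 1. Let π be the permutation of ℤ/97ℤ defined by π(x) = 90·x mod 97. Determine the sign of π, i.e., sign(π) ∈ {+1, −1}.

-1

Orbit of 88 under x↦90x: [88, 63, 44, 80, 22, 40, 11]… (length divides ord_97(90)).
Cycle lengths of π_90 on ℤ/97ℤ: [96, 1]; 2 cycles in total.
sign(π) = (−1)^{n − #cycles} = (−1)^{97−2} = (−1)^95 = -1.
The Jacobi symbol (90|97) = -1 (Zolotarev) agrees.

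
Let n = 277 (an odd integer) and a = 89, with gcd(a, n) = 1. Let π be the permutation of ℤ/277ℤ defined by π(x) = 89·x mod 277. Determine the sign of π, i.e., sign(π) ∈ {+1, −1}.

+1

Trace 189: π^k(189) = [189, 201, 161, 202, 250, 90, 254] for k=0..6.
The orbit structure of x ↦ 89x mod 277: 3 orbits of sizes [138, 138, 1].
sign(π) = (−1)^{n − #cycles} = (−1)^{277−3} = (−1)^274 = +1.
The Jacobi symbol (89|277) = +1 (Zolotarev) agrees.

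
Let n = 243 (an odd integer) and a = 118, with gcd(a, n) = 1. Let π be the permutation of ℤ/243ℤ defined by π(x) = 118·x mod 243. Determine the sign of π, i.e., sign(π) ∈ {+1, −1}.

+1

Orbit of 64 under x↦118x: [64, 19, 55, 172, 127, 163, 37]… (length divides ord_243(118)).
π_118 has 27 disjoint cycles with lengths [27, 27, 27, 27, 27, 27, 9, 9, 9, 9, 9, 9, 3, 3, 3, 3, 3, 3, 1, 1, 1, 1, 1, 1, 1, 1, 1] on {0,…,242}.
Σ(ℓ_i−1) = 243−27 = 216; sign = (−1)^216 = +1.
(118|243)_J = +1 (Zolotarev's lemma cross-check).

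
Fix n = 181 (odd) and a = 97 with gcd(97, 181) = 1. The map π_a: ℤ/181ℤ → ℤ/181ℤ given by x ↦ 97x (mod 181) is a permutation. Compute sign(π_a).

-1

Start at x=57: 57 → 99 → 10 → 65 → 151 → 167 → 90 → … (one orbit).
Cycle lengths of π_97 on ℤ/181ℤ: [180, 1]; 2 cycles in total.
2 cycles on 181: each ℓ→(−1)^(ℓ−1), product (−1)^179 = -1.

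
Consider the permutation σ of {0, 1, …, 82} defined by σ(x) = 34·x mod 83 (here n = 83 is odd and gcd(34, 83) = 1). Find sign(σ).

Trace 82: π^k(82) = [82, 49, 6, 38, 47, 21, 50] for k=0..6.
Decompose π into cycles: lengths [82, 1] (2 cycles, including the fixed point 0).
With 2 cycles on 83 points, sign = (−1)^{83−2} = -1.
The Jacobi symbol (34|83) = -1 (Zolotarev) agrees.

-1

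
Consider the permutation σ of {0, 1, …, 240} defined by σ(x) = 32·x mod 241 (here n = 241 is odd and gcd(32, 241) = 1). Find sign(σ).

Orbit of 226 under x↦32x: [226, 2, 64, 120, 225, 211, 4]… (length divides ord_241(32)).
Cycle type of π: 24×10 + 1; total 11 cycles.
11 cycles on 241: each ℓ→(−1)^(ℓ−1), product (−1)^230 = +1.

+1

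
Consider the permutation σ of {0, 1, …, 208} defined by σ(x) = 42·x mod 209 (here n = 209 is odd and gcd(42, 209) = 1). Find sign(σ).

+1

Trace 20: π^k(20) = [20, 4, 168, 159, 199, 207, 125] for k=0..6.
π_42 has 9 disjoint cycles with lengths [45, 45, 45, 45, 9, 9, 5, 5, 1] on {0,…,208}.
209 − 9 = 200 transpositions; sign(π) = (−1)^200 = +1.
Via Zolotarev, sign(π_{42}) = (42|209) = +1.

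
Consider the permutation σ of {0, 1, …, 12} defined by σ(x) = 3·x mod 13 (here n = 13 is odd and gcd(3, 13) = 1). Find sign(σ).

+1

Trace 9: π^k(9) = [9, 1, 3] for k=0..2.
Cycle type of π: 3×4 + 1; total 5 cycles.
sign(π) = (−1)^{n − #cycles} = (−1)^{13−5} = (−1)^8 = +1.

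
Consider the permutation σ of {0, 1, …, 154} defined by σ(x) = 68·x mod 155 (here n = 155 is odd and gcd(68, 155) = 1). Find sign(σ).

Start at x=68: 68 → 129 → 92 → 56 → 88 → 94 → 37 → … (one orbit).
The orbit structure of x ↦ 68x mod 155: 17 orbits of sizes [12, 12, 12, 12, 12, 12, 12, 12, 12, 12, 6, 6, 6, 6, 6, 4, 1].
n − c = 155 − 17 = 138; sign = (−1)^138 = +1.
The Jacobi symbol (68|155) = +1 (Zolotarev) agrees.

+1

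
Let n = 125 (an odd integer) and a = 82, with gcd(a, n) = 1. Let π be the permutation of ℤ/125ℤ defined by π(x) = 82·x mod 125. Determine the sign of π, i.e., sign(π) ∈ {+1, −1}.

Start at x=82: 82 → 99 → 118 → 51 → 57 → 49 → 18 → … (one orbit).
π_82 has 12 disjoint cycles with lengths [20, 20, 20, 20, 20, 4, 4, 4, 4, 4, 4, 1] on {0,…,124}.
n − c = 125 − 12 = 113; sign = (−1)^113 = -1.

-1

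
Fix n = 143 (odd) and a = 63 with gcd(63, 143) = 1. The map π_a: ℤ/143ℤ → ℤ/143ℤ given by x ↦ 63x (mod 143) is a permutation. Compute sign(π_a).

+1

Trace 75: π^k(75) = [75, 6, 92, 76, 69, 57, 16] for k=0..6.
The orbit structure of x ↦ 63x mod 143: 5 orbits of sizes [60, 60, 12, 10, 1].
5 cycles on 143: each ℓ→(−1)^(ℓ−1), product (−1)^138 = +1.
Via Zolotarev, sign(π_{63}) = (63|143) = +1.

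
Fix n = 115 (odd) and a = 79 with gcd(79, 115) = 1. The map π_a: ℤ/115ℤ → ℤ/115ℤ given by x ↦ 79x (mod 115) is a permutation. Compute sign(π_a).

-1

Start at x=96: 96 → 109 → 101 → 44 → 26 → 99 → 1 → … (one orbit).
8 cycles of lengths [22, 22, 22, 22, 22, 2, 2, 1].
n − c = 115 − 8 = 107; sign = (−1)^107 = -1.
(79|115)_J = -1 (Zolotarev's lemma cross-check).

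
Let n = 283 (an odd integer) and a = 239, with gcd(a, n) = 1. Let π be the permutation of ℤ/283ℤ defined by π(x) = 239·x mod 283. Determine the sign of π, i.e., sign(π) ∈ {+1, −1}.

-1

Trace 1: π^k(1) = [1, 239, 238, 282, 44, 45] for k=0..5.
Cycle lengths of π_239 on ℤ/283ℤ: [6, 6, 6, 6, 6, 6, 6, 6, 6, 6, 6, 6, 6, 6, 6, 6, 6, 6, 6, 6, 6, 6, 6, 6, 6, 6, 6, 6, 6, 6, 6, 6, 6, 6, 6, 6, 6, 6, 6, 6, 6, 6, 6, 6, 6, 6, 6, 1]; 48 cycles in total.
283 − 48 = 235 transpositions; sign(π) = (−1)^235 = -1.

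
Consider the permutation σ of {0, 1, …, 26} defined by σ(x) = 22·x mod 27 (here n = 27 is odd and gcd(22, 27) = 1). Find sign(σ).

Orbit of 7 under x↦22x: [7, 19, 13, 16, 1, 22, 25]… (length divides ord_27(22)).
Decompose π into cycles: lengths [9, 9, 3, 3, 1, 1, 1] (7 cycles, including the fixed point 0).
27 − 7 = 20 transpositions; sign(π) = (−1)^20 = +1.
The Jacobi symbol (22|27) = +1 (Zolotarev) agrees.

+1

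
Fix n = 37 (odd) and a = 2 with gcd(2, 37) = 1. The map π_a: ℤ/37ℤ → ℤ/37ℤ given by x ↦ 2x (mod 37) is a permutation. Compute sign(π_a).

-1

Trace 22: π^k(22) = [22, 7, 14, 28, 19, 1, 2] for k=0..6.
Cycle type of π: 36 + 1; total 2 cycles.
n − c = 37 − 2 = 35; sign = (−1)^35 = -1.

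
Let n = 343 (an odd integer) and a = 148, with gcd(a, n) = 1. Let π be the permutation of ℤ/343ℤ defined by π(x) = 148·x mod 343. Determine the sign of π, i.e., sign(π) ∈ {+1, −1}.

Orbit of 197 under x↦148x: [197, 1, 148, 295, 99, 246, 50]… (length divides ord_343(148)).
Cycle type of π: 7×42 + 1×49; total 91 cycles.
With 91 cycles on 343 points, sign = (−1)^{343−91} = +1.

+1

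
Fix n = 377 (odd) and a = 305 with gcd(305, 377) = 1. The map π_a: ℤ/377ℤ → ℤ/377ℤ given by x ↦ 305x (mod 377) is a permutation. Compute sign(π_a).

+1

Trace 256: π^k(256) = [256, 41, 64, 293, 16, 356, 4] for k=0..6.
7 cycles of lengths [84, 84, 84, 84, 28, 12, 1].
377 − 7 = 370 transpositions; sign(π) = (−1)^370 = +1.
(305|377)_J = +1 (Zolotarev's lemma cross-check).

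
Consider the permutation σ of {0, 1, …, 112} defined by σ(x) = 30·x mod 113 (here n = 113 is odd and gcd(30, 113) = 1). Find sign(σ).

+1

Start at x=16: 16 → 28 → 49 → 1 → 30 → 109 → 106 → 16 (one orbit).
Cycle lengths of π_30 on ℤ/113ℤ: [7, 7, 7, 7, 7, 7, 7, 7, 7, 7, 7, 7, 7, 7, 7, 7, 1]; 17 cycles in total.
With 17 cycles on 113 points, sign = (−1)^{113−17} = +1.
Via Zolotarev, sign(π_{30}) = (30|113) = +1.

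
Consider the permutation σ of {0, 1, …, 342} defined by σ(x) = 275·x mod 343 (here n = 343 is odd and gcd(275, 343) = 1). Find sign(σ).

Start at x=1: 1 → 275 → 165 → 99 → 128 → 214 → 197 → … (one orbit).
π_275 has 31 disjoint cycles with lengths [21, 21, 21, 21, 21, 21, 21, 21, 21, 21, 21, 21, 21, 21, 3, 3, 3, 3, 3, 3, 3, 3, 3, 3, 3, 3, 3, 3, 3, 3, 1] on {0,…,342}.
31 cycles on 343: each ℓ→(−1)^(ℓ−1), product (−1)^312 = +1.

+1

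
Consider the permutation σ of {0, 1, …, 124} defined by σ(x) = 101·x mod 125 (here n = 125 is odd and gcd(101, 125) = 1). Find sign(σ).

+1

Start at x=1: 1 → 101 → 76 → 51 → 26 → 1 (one orbit).
π_101 has 45 disjoint cycles with lengths [5, 5, 5, 5, 5, 5, 5, 5, 5, 5, 5, 5, 5, 5, 5, 5, 5, 5, 5, 5, 1, 1, 1, 1, 1, 1, 1, 1, 1, 1, 1, 1, 1, 1, 1, 1, 1, 1, 1, 1, 1, 1, 1, 1, 1] on {0,…,124}.
45 cycles on 125: each ℓ→(−1)^(ℓ−1), product (−1)^80 = +1.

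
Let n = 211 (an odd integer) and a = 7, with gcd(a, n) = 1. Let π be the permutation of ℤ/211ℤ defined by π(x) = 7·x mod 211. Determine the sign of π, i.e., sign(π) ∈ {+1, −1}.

-1

Orbit of 38 under x↦7x: [38, 55, 174, 163, 86, 180, 205]… (length divides ord_211(7)).
Cycle lengths of π_7 on ℤ/211ℤ: [210, 1]; 2 cycles in total.
2 cycles on 211: each ℓ→(−1)^(ℓ−1), product (−1)^209 = -1.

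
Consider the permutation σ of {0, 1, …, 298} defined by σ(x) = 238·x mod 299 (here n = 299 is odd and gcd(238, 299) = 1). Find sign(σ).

Orbit of 259 under x↦238x: [259, 48, 62, 105, 173, 211, 285]… (length divides ord_299(238)).
Decompose π into cycles: lengths [66, 66, 66, 66, 11, 11, 6, 6, 1] (9 cycles, including the fixed point 0).
n − c = 299 − 9 = 290; sign = (−1)^290 = +1.

+1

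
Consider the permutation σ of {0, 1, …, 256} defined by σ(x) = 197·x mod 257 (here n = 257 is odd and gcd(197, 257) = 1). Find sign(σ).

+1

Start at x=68: 68 → 32 → 136 → 64 → 15 → 128 → 30 → … (one orbit).
π_197 has 9 disjoint cycles with lengths [32, 32, 32, 32, 32, 32, 32, 32, 1] on {0,…,256}.
257 − 9 = 248 transpositions; sign(π) = (−1)^248 = +1.
Check: (197/257) = +1 by Zolotarev.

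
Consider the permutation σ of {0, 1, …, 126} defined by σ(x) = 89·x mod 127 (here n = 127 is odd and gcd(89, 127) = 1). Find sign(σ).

-1

Trace 122: π^k(122) = [122, 63, 19, 40, 4, 102, 61] for k=0..6.
Cycle lengths of π_89 on ℤ/127ℤ: [42, 42, 42, 1]; 4 cycles in total.
127 − 4 = 123 transpositions; sign(π) = (−1)^123 = -1.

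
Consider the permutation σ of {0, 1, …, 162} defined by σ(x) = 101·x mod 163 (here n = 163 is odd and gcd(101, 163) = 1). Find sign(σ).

Orbit of 70 under x↦101x: [70, 61, 130, 90, 125, 74, 139]… (length divides ord_163(101)).
Cycle type of π: 162 + 1; total 2 cycles.
Σ(ℓ_i−1) = 163−2 = 161; sign = (−1)^161 = -1.

-1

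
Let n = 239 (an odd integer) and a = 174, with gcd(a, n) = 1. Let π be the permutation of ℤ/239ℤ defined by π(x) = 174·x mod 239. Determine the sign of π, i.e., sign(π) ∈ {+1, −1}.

+1

Orbit of 36 under x↦174x: [36, 50, 96, 213, 17, 90, 125]… (length divides ord_239(174)).
π_174 has 3 disjoint cycles with lengths [119, 119, 1] on {0,…,238}.
With 3 cycles on 239 points, sign = (−1)^{239−3} = +1.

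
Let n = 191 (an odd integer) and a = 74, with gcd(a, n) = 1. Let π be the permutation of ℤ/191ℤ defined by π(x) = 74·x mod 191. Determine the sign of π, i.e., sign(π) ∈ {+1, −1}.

-1

Start at x=44: 44 → 9 → 93 → 6 → 62 → 4 → 105 → … (one orbit).
Cycle type of π: 190 + 1; total 2 cycles.
191 − 2 = 189 transpositions; sign(π) = (−1)^189 = -1.
Check: (74/191) = -1 by Zolotarev.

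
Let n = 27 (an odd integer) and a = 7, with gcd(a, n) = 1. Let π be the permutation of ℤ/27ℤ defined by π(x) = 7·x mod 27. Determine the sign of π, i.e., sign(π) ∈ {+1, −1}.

+1

Trace 1: π^k(1) = [1, 7, 22, 19, 25, 13, 10] for k=0..6.
7 cycles of lengths [9, 9, 3, 3, 1, 1, 1].
With 7 cycles on 27 points, sign = (−1)^{27−7} = +1.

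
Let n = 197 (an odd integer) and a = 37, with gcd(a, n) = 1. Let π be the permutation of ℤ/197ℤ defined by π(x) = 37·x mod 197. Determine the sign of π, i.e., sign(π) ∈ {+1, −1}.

+1

Start at x=178: 178 → 85 → 190 → 135 → 70 → 29 → 88 → … (one orbit).
The orbit structure of x ↦ 37x mod 197: 5 orbits of sizes [49, 49, 49, 49, 1].
197 − 5 = 192 transpositions; sign(π) = (−1)^192 = +1.
Via Zolotarev, sign(π_{37}) = (37|197) = +1.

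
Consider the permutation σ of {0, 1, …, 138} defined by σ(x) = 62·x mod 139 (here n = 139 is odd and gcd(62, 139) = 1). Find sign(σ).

-1

Start at x=75: 75 → 63 → 14 → 34 → 23 → 36 → 8 → … (one orbit).
Cycle type of π: 46×3 + 1; total 4 cycles.
sign(π) = (−1)^{n − #cycles} = (−1)^{139−4} = (−1)^135 = -1.
Check: (62/139) = -1 by Zolotarev.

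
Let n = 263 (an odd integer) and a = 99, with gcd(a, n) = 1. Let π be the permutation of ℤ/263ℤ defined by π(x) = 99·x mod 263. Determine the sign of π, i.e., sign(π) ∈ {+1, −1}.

+1

Trace 249: π^k(249) = [249, 192, 72, 27, 43, 49, 117] for k=0..6.
π_99 has 3 disjoint cycles with lengths [131, 131, 1] on {0,…,262}.
n − c = 263 − 3 = 260; sign = (−1)^260 = +1.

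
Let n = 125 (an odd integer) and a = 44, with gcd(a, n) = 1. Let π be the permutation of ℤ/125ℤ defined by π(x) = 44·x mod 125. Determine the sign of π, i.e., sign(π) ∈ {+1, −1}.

Orbit of 4 under x↦44x: [4, 51, 119, 111, 9, 21, 49]… (length divides ord_125(44)).
7 cycles of lengths [50, 50, 10, 10, 2, 2, 1].
n − c = 125 − 7 = 118; sign = (−1)^118 = +1.
Via Zolotarev, sign(π_{44}) = (44|125) = +1.

+1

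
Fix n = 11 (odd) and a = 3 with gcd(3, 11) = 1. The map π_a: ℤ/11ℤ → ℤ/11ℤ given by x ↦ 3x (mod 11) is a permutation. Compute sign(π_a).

+1

Start at x=3: 3 → 9 → 5 → 4 → 1 → 3 (one orbit).
Cycle lengths of π_3 on ℤ/11ℤ: [5, 5, 1]; 3 cycles in total.
sign(π) = (−1)^{n − #cycles} = (−1)^{11−3} = (−1)^8 = +1.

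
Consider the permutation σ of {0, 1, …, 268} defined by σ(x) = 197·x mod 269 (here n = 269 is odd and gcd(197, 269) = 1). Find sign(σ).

-1

Trace 186: π^k(186) = [186, 58, 128, 199, 198, 1, 197] for k=0..6.
π_197 has 2 disjoint cycles with lengths [268, 1] on {0,…,268}.
With 2 cycles on 269 points, sign = (−1)^{269−2} = -1.
Zolotarev: (197|269) = -1, matching the cycle-count sign.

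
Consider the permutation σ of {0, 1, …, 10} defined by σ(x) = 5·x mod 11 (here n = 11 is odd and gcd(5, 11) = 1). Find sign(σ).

Trace 1: π^k(1) = [1, 5, 3, 4, 9] for k=0..4.
Decompose π into cycles: lengths [5, 5, 1] (3 cycles, including the fixed point 0).
3 cycles on 11: each ℓ→(−1)^(ℓ−1), product (−1)^8 = +1.

+1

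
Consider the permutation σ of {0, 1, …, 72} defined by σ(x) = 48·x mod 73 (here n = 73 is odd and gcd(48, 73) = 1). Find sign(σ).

Trace 16: π^k(16) = [16, 38, 72, 25, 32, 3, 71] for k=0..6.
3 cycles of lengths [36, 36, 1].
73 − 3 = 70 transpositions; sign(π) = (−1)^70 = +1.
Check: (48/73) = +1 by Zolotarev.

+1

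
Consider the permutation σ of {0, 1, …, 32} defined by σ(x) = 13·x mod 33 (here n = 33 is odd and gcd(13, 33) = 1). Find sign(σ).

Start at x=16: 16 → 10 → 31 → 7 → 25 → 28 → 1 → … (one orbit).
The orbit structure of x ↦ 13x mod 33: 6 orbits of sizes [10, 10, 10, 1, 1, 1].
Σ(ℓ_i−1) = 33−6 = 27; sign = (−1)^27 = -1.

-1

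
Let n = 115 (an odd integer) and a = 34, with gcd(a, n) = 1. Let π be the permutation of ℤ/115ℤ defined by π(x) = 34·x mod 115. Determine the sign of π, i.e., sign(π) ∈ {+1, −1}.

Trace 101: π^k(101) = [101, 99, 31, 19, 71, 114, 81] for k=0..6.
The orbit structure of x ↦ 34x mod 115: 8 orbits of sizes [22, 22, 22, 22, 22, 2, 2, 1].
n − c = 115 − 8 = 107; sign = (−1)^107 = -1.

-1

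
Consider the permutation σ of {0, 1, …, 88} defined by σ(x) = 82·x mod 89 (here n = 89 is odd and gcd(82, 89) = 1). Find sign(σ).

Orbit of 43 under x↦82x: [43, 55, 60, 25, 3, 68, 58]… (length divides ord_89(82)).
The orbit structure of x ↦ 82x mod 89: 2 orbits of sizes [88, 1].
With 2 cycles on 89 points, sign = (−1)^{89−2} = -1.
The Jacobi symbol (82|89) = -1 (Zolotarev) agrees.

-1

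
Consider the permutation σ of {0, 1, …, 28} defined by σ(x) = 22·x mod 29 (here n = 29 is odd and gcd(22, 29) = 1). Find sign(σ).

Orbit of 6 under x↦22x: [6, 16, 4, 1, 22, 20, 5]… (length divides ord_29(22)).
Decompose π into cycles: lengths [14, 14, 1] (3 cycles, including the fixed point 0).
Σ(ℓ_i−1) = 29−3 = 26; sign = (−1)^26 = +1.
Via Zolotarev, sign(π_{22}) = (22|29) = +1.

+1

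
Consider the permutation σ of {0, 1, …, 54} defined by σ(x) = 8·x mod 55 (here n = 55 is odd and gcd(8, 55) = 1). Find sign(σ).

Trace 18: π^k(18) = [18, 34, 52, 31, 28, 4, 32] for k=0..6.
Cycle type of π: 20×2 + 10 + 4 + 1; total 5 cycles.
n − c = 55 − 5 = 50; sign = (−1)^50 = +1.

+1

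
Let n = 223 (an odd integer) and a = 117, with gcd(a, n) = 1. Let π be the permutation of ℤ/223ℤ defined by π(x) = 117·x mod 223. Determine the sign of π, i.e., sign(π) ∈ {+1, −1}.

Trace 129: π^k(129) = [129, 152, 167, 138, 90, 49, 158] for k=0..6.
Decompose π into cycles: lengths [222, 1] (2 cycles, including the fixed point 0).
n − c = 223 − 2 = 221; sign = (−1)^221 = -1.

-1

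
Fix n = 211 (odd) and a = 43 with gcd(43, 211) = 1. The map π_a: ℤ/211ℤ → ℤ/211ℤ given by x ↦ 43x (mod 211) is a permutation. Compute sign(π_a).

Orbit of 199 under x↦43x: [199, 117, 178, 58, 173, 54, 1]… (length divides ord_211(43)).
The orbit structure of x ↦ 43x mod 211: 11 orbits of sizes [21, 21, 21, 21, 21, 21, 21, 21, 21, 21, 1].
11 cycles on 211: each ℓ→(−1)^(ℓ−1), product (−1)^200 = +1.

+1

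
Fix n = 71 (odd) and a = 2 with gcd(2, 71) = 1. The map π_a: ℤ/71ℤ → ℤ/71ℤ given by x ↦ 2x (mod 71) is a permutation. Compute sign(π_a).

+1

Trace 43: π^k(43) = [43, 15, 30, 60, 49, 27, 54] for k=0..6.
The orbit structure of x ↦ 2x mod 71: 3 orbits of sizes [35, 35, 1].
Σ(ℓ_i−1) = 71−3 = 68; sign = (−1)^68 = +1.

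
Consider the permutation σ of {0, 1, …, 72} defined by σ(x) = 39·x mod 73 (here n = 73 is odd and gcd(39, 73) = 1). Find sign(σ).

-1

Orbit of 18 under x↦39x: [18, 45, 3, 44, 37, 56, 67]… (length divides ord_73(39)).
Cycle type of π: 72 + 1; total 2 cycles.
Σ(ℓ_i−1) = 73−2 = 71; sign = (−1)^71 = -1.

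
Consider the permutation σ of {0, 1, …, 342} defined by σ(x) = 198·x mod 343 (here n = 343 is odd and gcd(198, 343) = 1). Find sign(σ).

Start at x=235: 235 → 225 → 303 → 312 → 36 → 268 → 242 → … (one orbit).
Decompose π into cycles: lengths [147, 147, 21, 21, 3, 3, 1] (7 cycles, including the fixed point 0).
With 7 cycles on 343 points, sign = (−1)^{343−7} = +1.

+1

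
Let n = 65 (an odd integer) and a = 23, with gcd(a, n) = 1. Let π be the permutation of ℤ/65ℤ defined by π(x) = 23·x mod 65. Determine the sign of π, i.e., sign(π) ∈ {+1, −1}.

Start at x=62: 62 → 61 → 38 → 29 → 17 → 1 → 23 → … (one orbit).
Decompose π into cycles: lengths [12, 12, 12, 12, 6, 6, 4, 1] (8 cycles, including the fixed point 0).
n − c = 65 − 8 = 57; sign = (−1)^57 = -1.
(23|65)_J = -1 (Zolotarev's lemma cross-check).

-1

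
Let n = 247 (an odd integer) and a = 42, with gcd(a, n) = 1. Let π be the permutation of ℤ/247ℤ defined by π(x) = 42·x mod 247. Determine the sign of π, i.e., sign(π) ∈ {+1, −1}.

+1

Orbit of 100 under x↦42x: [100, 1, 42, 35, 235, 237, 74]… (length divides ord_247(42)).
The orbit structure of x ↦ 42x mod 247: 31 orbits of sizes [9, 9, 9, 9, 9, 9, 9, 9, 9, 9, 9, 9, 9, 9, 9, 9, 9, 9, 9, 9, 9, 9, 9, 9, 9, 9, 3, 3, 3, 3, 1].
Σ(ℓ_i−1) = 247−31 = 216; sign = (−1)^216 = +1.
The Jacobi symbol (42|247) = +1 (Zolotarev) agrees.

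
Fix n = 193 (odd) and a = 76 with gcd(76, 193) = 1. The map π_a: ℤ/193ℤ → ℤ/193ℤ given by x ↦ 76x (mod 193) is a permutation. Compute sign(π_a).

Orbit of 180 under x↦76x: [180, 170, 182, 129, 154, 124, 160]… (length divides ord_193(76)).
The orbit structure of x ↦ 76x mod 193: 4 orbits of sizes [64, 64, 64, 1].
n − c = 193 − 4 = 189; sign = (−1)^189 = -1.

-1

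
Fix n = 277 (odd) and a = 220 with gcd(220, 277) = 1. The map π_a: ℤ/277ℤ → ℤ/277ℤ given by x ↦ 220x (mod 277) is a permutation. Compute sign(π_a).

+1

Start at x=25: 25 → 237 → 64 → 230 → 186 → 201 → 177 → … (one orbit).
The orbit structure of x ↦ 220x mod 277: 3 orbits of sizes [138, 138, 1].
3 cycles on 277: each ℓ→(−1)^(ℓ−1), product (−1)^274 = +1.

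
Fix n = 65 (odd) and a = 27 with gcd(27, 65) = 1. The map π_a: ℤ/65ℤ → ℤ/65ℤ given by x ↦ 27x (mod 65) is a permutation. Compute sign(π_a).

Orbit of 53 under x↦27x: [53, 1, 27, 14]… (length divides ord_65(27)).
Cycle lengths of π_27 on ℤ/65ℤ: [4, 4, 4, 4, 4, 4, 4, 4, 4, 4, 4, 4, 4, 1, 1, 1, 1, 1, 1, 1, 1, 1, 1, 1, 1, 1]; 26 cycles in total.
65 − 26 = 39 transpositions; sign(π) = (−1)^39 = -1.
The Jacobi symbol (27|65) = -1 (Zolotarev) agrees.

-1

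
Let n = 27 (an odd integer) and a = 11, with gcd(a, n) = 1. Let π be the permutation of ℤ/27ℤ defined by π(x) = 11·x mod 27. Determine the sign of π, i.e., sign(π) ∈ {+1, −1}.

-1

Orbit of 1 under x↦11x: [1, 11, 13, 8, 7, 23, 10]… (length divides ord_27(11)).
Cycle type of π: 18 + 6 + 2 + 1; total 4 cycles.
Σ(ℓ_i−1) = 27−4 = 23; sign = (−1)^23 = -1.
Via Zolotarev, sign(π_{11}) = (11|27) = -1.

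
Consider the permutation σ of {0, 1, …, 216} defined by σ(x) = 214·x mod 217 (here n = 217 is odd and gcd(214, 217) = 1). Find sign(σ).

+1

Orbit of 9 under x↦214x: [9, 190, 81, 191, 78, 200, 51]… (length divides ord_217(214)).
Cycle type of π: 15×14 + 3×2 + 1; total 17 cycles.
Σ(ℓ_i−1) = 217−17 = 200; sign = (−1)^200 = +1.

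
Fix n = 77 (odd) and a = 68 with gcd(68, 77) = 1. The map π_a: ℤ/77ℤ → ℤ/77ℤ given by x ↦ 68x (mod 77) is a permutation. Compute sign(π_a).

Trace 4: π^k(4) = [4, 41, 16, 10, 64, 40, 25] for k=0..6.
Decompose π into cycles: lengths [30, 30, 10, 6, 1] (5 cycles, including the fixed point 0).
n − c = 77 − 5 = 72; sign = (−1)^72 = +1.
Via Zolotarev, sign(π_{68}) = (68|77) = +1.

+1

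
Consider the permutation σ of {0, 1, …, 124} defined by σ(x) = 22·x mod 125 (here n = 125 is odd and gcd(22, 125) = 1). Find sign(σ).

-1

Trace 36: π^k(36) = [36, 42, 49, 78, 91, 2, 44] for k=0..6.
Cycle lengths of π_22 on ℤ/125ℤ: [100, 20, 4, 1]; 4 cycles in total.
sign(π) = (−1)^{n − #cycles} = (−1)^{125−4} = (−1)^121 = -1.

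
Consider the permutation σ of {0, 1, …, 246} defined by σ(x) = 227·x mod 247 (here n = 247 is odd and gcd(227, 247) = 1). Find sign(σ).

Orbit of 189 under x↦227x: [189, 172, 18, 134, 37, 1, 227]… (length divides ord_247(227)).
Cycle type of π: 12×19 + 2×9 + 1; total 29 cycles.
sign(π) = (−1)^{n − #cycles} = (−1)^{247−29} = (−1)^218 = +1.

+1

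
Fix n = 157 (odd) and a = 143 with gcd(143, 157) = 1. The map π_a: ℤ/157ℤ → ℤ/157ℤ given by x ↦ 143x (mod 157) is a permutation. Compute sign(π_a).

+1

Start at x=143: 143 → 39 → 82 → 108 → 58 → 130 → 64 → … (one orbit).
Cycle lengths of π_143 on ℤ/157ℤ: [26, 26, 26, 26, 26, 26, 1]; 7 cycles in total.
7 cycles on 157: each ℓ→(−1)^(ℓ−1), product (−1)^150 = +1.
(143|157)_J = +1 (Zolotarev's lemma cross-check).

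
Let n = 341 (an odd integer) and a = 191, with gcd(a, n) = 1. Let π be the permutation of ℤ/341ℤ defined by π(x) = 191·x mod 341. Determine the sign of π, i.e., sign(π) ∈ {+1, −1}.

Start at x=191: 191 → 335 → 218 → 36 → 56 → 125 → 5 → … (one orbit).
33 cycles of lengths [15, 15, 15, 15, 15, 15, 15, 15, 15, 15, 15, 15, 15, 15, 15, 15, 15, 15, 15, 15, 5, 5, 3, 3, 3, 3, 3, 3, 3, 3, 3, 3, 1].
n − c = 341 − 33 = 308; sign = (−1)^308 = +1.

+1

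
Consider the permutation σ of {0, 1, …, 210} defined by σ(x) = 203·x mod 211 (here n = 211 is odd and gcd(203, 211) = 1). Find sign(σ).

Start at x=1: 1 → 203 → 64 → 121 → 87 → 148 → 82 → … (one orbit).
Decompose π into cycles: lengths [35, 35, 35, 35, 35, 35, 1] (7 cycles, including the fixed point 0).
n − c = 211 − 7 = 204; sign = (−1)^204 = +1.
The Jacobi symbol (203|211) = +1 (Zolotarev) agrees.

+1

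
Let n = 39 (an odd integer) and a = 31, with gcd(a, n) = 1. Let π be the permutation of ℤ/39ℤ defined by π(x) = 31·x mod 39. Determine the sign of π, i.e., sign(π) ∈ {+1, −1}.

-1

Orbit of 31 under x↦31x: [31, 25, 34, 1]… (length divides ord_39(31)).
The orbit structure of x ↦ 31x mod 39: 12 orbits of sizes [4, 4, 4, 4, 4, 4, 4, 4, 4, 1, 1, 1].
Σ(ℓ_i−1) = 39−12 = 27; sign = (−1)^27 = -1.
Check: (31/39) = -1 by Zolotarev.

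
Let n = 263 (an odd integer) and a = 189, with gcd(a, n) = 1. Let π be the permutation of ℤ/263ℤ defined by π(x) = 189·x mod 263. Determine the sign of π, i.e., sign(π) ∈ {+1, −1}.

Start at x=64: 64 → 261 → 148 → 94 → 145 → 53 → 23 → … (one orbit).
Cycle type of π: 262 + 1; total 2 cycles.
2 cycles on 263: each ℓ→(−1)^(ℓ−1), product (−1)^261 = -1.
The Jacobi symbol (189|263) = -1 (Zolotarev) agrees.

-1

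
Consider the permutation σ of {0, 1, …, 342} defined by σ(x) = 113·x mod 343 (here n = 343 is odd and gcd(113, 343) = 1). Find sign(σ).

+1

Orbit of 155 under x↦113x: [155, 22, 85, 1, 113, 78, 239]… (length divides ord_343(113)).
Cycle type of π: 49×6 + 7×6 + 1×7; total 19 cycles.
Σ(ℓ_i−1) = 343−19 = 324; sign = (−1)^324 = +1.
Zolotarev: (113|343) = +1, matching the cycle-count sign.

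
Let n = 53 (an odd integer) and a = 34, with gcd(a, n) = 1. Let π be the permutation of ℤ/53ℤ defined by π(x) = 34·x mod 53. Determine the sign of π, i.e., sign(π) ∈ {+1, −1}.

-1

Orbit of 12 under x↦34x: [12, 37, 39, 1, 34, 43, 31]… (length divides ord_53(34)).
The orbit structure of x ↦ 34x mod 53: 2 orbits of sizes [52, 1].
2 cycles on 53: each ℓ→(−1)^(ℓ−1), product (−1)^51 = -1.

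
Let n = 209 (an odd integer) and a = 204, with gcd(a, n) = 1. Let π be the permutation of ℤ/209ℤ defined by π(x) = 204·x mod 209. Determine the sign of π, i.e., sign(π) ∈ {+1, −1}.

+1

Trace 207: π^k(207) = [207, 10, 159, 41, 4, 189, 100] for k=0..6.
Cycle lengths of π_204 on ℤ/209ℤ: [90, 90, 18, 10, 1]; 5 cycles in total.
5 cycles on 209: each ℓ→(−1)^(ℓ−1), product (−1)^204 = +1.
Via Zolotarev, sign(π_{204}) = (204|209) = +1.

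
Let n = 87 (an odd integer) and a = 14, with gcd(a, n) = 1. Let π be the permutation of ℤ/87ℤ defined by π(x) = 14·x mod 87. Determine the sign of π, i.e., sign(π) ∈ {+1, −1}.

+1

Start at x=49: 49 → 77 → 34 → 41 → 52 → 32 → 13 → … (one orbit).
π_14 has 5 disjoint cycles with lengths [28, 28, 28, 2, 1] on {0,…,86}.
With 5 cycles on 87 points, sign = (−1)^{87−5} = +1.
The Jacobi symbol (14|87) = +1 (Zolotarev) agrees.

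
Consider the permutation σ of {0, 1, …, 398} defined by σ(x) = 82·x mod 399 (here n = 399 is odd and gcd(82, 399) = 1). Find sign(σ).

Start at x=64: 64 → 61 → 214 → 391 → 142 → 73 → 1 → … (one orbit).
Decompose π into cycles: lengths [18, 18, 18, 18, 18, 18, 18, 18, 18, 18, 18, 18, 18, 18, 18, 18, 18, 18, 9, 9, 9, 9, 9, 9, 6, 6, 6, 1, 1, 1] (30 cycles, including the fixed point 0).
399 − 30 = 369 transpositions; sign(π) = (−1)^369 = -1.

-1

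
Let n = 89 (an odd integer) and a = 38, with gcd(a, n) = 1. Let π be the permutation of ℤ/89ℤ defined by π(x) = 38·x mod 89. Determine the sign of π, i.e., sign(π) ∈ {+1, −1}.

Orbit of 2 under x↦38x: [2, 76, 40, 7, 88, 51, 69]… (length divides ord_89(38)).
The orbit structure of x ↦ 38x mod 89: 2 orbits of sizes [88, 1].
n − c = 89 − 2 = 87; sign = (−1)^87 = -1.
(38|89)_J = -1 (Zolotarev's lemma cross-check).

-1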